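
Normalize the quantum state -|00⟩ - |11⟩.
-1/√2|00⟩ - 1/√2|11⟩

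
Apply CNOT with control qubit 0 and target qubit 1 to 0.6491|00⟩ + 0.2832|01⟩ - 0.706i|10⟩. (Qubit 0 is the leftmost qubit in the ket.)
0.6491|00⟩ + 0.2832|01⟩ - 0.706i|11⟩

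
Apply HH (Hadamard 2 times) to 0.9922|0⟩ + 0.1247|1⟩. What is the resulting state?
0.9922|0⟩ + 0.1247|1⟩

H² = I, so an even number of Hadamards cancels: H^2 = I and the state is unchanged.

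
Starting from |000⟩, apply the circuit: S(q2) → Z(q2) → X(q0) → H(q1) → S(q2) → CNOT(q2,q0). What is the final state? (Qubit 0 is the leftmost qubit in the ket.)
1/√2|100⟩ + 1/√2|110⟩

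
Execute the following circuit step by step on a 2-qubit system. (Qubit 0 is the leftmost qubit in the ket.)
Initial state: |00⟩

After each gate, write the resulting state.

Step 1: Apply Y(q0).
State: i|10⟩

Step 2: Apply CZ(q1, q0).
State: i|10⟩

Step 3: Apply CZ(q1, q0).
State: i|10⟩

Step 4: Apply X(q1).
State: i|11⟩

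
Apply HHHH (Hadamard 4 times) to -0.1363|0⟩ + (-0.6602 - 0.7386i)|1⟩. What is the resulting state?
-0.1363|0⟩ + (-0.6602 - 0.7386i)|1⟩

H² = I, so an even number of Hadamards cancels: H^4 = I and the state is unchanged.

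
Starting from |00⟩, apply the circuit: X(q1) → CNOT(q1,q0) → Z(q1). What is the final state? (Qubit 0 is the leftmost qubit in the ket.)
-|11⟩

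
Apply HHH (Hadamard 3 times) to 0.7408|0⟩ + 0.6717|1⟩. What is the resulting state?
0.9988|0⟩ + 0.04886|1⟩

H² = I, so H^3 = H: a single Hadamard. With (a, b) = (0.7408, 0.6717), H gives ((a + b)/√2, (a − b)/√2) = (0.9988, 0.04886).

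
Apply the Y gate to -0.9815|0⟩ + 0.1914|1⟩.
-0.1914i|0⟩ - 0.9815i|1⟩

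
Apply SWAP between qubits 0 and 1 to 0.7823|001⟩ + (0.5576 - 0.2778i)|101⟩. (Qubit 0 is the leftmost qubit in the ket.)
0.7823|001⟩ + (0.5576 - 0.2778i)|011⟩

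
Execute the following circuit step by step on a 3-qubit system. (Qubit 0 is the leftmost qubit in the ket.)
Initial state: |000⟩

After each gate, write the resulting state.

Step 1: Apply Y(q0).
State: i|100⟩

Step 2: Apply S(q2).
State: i|100⟩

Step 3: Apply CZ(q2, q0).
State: i|100⟩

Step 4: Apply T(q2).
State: i|100⟩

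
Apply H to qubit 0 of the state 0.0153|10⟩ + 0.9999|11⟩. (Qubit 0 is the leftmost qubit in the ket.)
0.01082|00⟩ + 0.707|01⟩ - 0.01082|10⟩ - 0.707|11⟩

H on qubit 0 mixes each pair of kets that differ only in qubit 0: amplitudes (a, b) of (|…0…⟩, |…1…⟩) become ((a + b)/√2, (a − b)/√2). Kets absent from the input have amplitude 0.
(|00⟩, |10⟩): (a, b) = (0, 0.0153) → (0.01082, -0.01082)
(|01⟩, |11⟩): (a, b) = (0, 0.9999) → (0.707, -0.707)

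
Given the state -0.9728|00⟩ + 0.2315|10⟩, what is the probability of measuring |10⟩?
0.05359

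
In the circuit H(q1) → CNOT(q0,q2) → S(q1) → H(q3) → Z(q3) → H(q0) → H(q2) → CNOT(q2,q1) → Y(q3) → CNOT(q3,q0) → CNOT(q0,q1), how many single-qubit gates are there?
7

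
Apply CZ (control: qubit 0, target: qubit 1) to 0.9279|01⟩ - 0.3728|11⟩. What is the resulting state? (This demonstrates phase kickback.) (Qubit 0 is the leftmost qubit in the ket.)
0.9279|01⟩ + 0.3728|11⟩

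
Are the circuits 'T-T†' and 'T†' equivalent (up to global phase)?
No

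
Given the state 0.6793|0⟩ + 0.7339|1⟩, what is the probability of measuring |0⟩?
0.4614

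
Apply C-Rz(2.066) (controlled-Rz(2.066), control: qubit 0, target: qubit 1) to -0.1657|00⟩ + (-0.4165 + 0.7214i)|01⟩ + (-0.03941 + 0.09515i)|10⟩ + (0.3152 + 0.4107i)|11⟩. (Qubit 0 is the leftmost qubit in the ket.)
-0.1657|00⟩ + (-0.4165 + 0.7214i)|01⟩ + (0.06153 + 0.08259i)|10⟩ + (-0.1913 + 0.4811i)|11⟩

C-Rz(2.066) leaves the control-|0⟩ kets |00⟩, |01⟩ unchanged and applies Rz(2.066) to qubit 1 on the control-|1⟩ pair (|10⟩, |11⟩).
Rz(2.066) = [[e^(−iθ/2), 0], [0, e^(iθ/2)]] with e^(±iθ/2) = cos(θ/2) ± i·sin(θ/2); θ = 2.066, cos(θ/2) ≈ 0.512245, sin(θ/2) ≈ 0.85884.
With a = amp(|10⟩) = (-0.03941 + 0.09515i) and b = amp(|11⟩) = (0.3152 + 0.4107i):
new amp(|10⟩) = (0.512245 - 0.85884i)·a = (0.06153 + 0.08259i)
new amp(|11⟩) = (0.512245 + 0.85884i)·b = (-0.1913 + 0.4811i)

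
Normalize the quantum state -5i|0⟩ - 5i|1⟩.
-(1/√2)i|0⟩ - (1/√2)i|1⟩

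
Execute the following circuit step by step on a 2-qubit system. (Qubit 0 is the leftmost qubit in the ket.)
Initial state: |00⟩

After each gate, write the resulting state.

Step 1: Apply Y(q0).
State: i|10⟩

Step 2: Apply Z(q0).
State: -i|10⟩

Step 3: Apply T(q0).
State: (1/√2 - (1/√2)i)|10⟩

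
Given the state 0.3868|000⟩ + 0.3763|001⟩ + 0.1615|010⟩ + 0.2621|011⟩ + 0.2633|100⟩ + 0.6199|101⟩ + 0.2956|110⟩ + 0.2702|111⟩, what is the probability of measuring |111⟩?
0.07301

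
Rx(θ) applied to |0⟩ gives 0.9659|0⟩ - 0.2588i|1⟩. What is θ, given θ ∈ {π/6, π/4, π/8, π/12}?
π/6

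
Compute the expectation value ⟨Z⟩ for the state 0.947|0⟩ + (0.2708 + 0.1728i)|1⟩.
0.7936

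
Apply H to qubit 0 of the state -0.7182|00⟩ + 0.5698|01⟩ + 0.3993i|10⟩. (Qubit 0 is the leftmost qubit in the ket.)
(-0.5078 + 0.2823i)|00⟩ + 0.4029|01⟩ + (-0.5078 - 0.2823i)|10⟩ + 0.4029|11⟩

H on qubit 0 mixes each pair of kets that differ only in qubit 0: amplitudes (a, b) of (|…0…⟩, |…1…⟩) become ((a + b)/√2, (a − b)/√2). Kets absent from the input have amplitude 0.
(|00⟩, |10⟩): (a, b) = (-0.7182, 0.3993i) → ((-0.5078 + 0.2823i), (-0.5078 - 0.2823i))
(|01⟩, |11⟩): (a, b) = (0.5698, 0) → (0.4029, 0.4029)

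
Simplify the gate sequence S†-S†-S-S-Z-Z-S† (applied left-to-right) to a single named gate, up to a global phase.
S†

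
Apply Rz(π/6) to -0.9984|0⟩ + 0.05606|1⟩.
(-0.9644 + 0.2584i)|0⟩ + (0.05415 + 0.01451i)|1⟩

Rz(π/6) = [[e^(−iθ/2), 0], [0, e^(iθ/2)]] with e^(±iθ/2) = cos(θ/2) ± i·sin(θ/2); θ = π/6, cos(θ/2) ≈ 0.965926, sin(θ/2) ≈ 0.258819.
With a = amp(|0⟩) = -0.9984 and b = amp(|1⟩) = 0.05606:
new amp(|0⟩) = (0.965926 - 0.258819i)·a = (-0.9644 + 0.2584i)
new amp(|1⟩) = (0.965926 + 0.258819i)·b = (0.05415 + 0.01451i)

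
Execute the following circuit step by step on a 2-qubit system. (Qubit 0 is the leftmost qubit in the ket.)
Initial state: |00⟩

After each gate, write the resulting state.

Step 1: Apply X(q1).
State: |01⟩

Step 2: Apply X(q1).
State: |00⟩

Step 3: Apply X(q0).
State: |10⟩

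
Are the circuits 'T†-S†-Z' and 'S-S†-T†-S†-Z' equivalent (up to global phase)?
Yes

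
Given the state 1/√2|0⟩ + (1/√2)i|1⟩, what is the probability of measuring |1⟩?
1/2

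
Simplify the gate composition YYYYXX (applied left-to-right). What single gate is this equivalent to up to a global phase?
I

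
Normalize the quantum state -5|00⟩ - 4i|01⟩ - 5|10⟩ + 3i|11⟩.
-1/√3|00⟩ - 0.4619i|01⟩ - 1/√3|10⟩ + 0.3464i|11⟩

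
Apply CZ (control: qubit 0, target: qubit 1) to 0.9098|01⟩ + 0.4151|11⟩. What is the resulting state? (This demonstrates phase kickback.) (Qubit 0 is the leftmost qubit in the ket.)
0.9098|01⟩ - 0.4151|11⟩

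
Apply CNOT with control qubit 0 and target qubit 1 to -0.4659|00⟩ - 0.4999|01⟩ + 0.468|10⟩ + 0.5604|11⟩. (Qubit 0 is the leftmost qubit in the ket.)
-0.4659|00⟩ - 0.4999|01⟩ + 0.5604|10⟩ + 0.468|11⟩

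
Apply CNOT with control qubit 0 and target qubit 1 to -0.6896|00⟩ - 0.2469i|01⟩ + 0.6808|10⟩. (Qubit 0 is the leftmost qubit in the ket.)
-0.6896|00⟩ - 0.2469i|01⟩ + 0.6808|11⟩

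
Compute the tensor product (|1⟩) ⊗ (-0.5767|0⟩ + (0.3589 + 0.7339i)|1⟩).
-0.5767|10⟩ + (0.3589 + 0.7339i)|11⟩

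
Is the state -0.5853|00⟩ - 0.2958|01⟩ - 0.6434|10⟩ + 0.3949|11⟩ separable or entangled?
Entangled

Writing the state as a|00⟩ + b|01⟩ + c|10⟩ + d|11⟩, it is a product state iff ad − bc = 0.
Here (a, b, c, d) = (-0.5853, -0.2958, -0.6434, 0.3949): ad − bc = (-0.5853)(0.3949) − (-0.2958)(-0.6434) = -0.4215 ≠ 0, so the state is entangled.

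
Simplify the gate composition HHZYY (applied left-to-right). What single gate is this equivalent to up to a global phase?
Z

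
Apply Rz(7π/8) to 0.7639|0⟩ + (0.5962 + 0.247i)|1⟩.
(0.149 - 0.7492i)|0⟩ + (-0.1259 + 0.6329i)|1⟩

Rz(7π/8) = [[e^(−iθ/2), 0], [0, e^(iθ/2)]] with e^(±iθ/2) = cos(θ/2) ± i·sin(θ/2); θ = 7π/8, cos(θ/2) ≈ 0.19509, sin(θ/2) ≈ 0.980785.
With a = amp(|0⟩) = 0.7639 and b = amp(|1⟩) = (0.5962 + 0.247i):
new amp(|0⟩) = (0.19509 - 0.980785i)·a = (0.149 - 0.7492i)
new amp(|1⟩) = (0.19509 + 0.980785i)·b = (-0.1259 + 0.6329i)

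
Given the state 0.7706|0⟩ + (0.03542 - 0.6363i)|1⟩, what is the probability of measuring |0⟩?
0.5938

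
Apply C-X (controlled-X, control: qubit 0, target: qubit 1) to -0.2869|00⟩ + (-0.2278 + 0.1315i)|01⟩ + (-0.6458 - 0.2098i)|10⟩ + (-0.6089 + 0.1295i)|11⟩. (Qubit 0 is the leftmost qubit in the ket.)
-0.2869|00⟩ + (-0.2278 + 0.1315i)|01⟩ + (-0.6089 + 0.1295i)|10⟩ + (-0.6458 - 0.2098i)|11⟩

C-X leaves the control-|0⟩ kets |00⟩, |01⟩ unchanged and applies X to qubit 1 on the control-|1⟩ pair (|10⟩, |11⟩).
X = [[0, 1], [1, 0]].
With a = amp(|10⟩) = (-0.6458 - 0.2098i) and b = amp(|11⟩) = (-0.6089 + 0.1295i):
new amp(|10⟩) = (1)·b = (-0.6089 + 0.1295i)
new amp(|11⟩) = (1)·a = (-0.6458 - 0.2098i)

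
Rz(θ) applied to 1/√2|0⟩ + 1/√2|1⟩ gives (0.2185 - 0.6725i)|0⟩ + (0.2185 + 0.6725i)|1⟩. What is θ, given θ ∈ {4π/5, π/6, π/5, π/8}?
4π/5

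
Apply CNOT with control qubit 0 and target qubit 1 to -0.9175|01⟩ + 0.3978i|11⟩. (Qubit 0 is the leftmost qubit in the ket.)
-0.9175|01⟩ + 0.3978i|10⟩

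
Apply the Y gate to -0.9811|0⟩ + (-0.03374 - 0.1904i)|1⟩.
(-0.1904 + 0.03374i)|0⟩ - 0.9811i|1⟩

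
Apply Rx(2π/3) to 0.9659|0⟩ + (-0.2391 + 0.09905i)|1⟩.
(0.5687 + 0.2071i)|0⟩ + (-0.1196 - 0.787i)|1⟩

Rx(2π/3) = [[cos(θ/2), −i·sin(θ/2)], [−i·sin(θ/2), cos(θ/2)]]; θ = 2π/3, cos(θ/2) ≈ 0.5, sin(θ/2) ≈ 0.866025.
With a = amp(|0⟩) = 0.9659 and b = amp(|1⟩) = (-0.2391 + 0.09905i):
new amp(|0⟩) = (0.5)·a + (-0.866025i)·b = (0.5687 + 0.2071i)
new amp(|1⟩) = (-0.866025i)·a + (0.5)·b = (-0.1196 - 0.787i)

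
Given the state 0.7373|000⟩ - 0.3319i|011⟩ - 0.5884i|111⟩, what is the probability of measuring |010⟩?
0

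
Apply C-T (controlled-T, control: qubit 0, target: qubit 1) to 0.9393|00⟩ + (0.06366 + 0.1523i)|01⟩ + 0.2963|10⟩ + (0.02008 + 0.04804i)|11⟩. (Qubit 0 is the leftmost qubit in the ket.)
0.9393|00⟩ + (0.06366 + 0.1523i)|01⟩ + 0.2963|10⟩ + (-0.01977 + 0.04817i)|11⟩

C-T leaves the control-|0⟩ kets |00⟩, |01⟩ unchanged and applies T to qubit 1 on the control-|1⟩ pair (|10⟩, |11⟩).
T = [[1, 0], [0, (1/√2 + (1/√2)i)]].
With a = amp(|10⟩) = 0.2963 and b = amp(|11⟩) = (0.02008 + 0.04804i):
new amp(|10⟩) = (1)·a = 0.2963
new amp(|11⟩) = (1/√2 + (1/√2)i)·b = (-0.01977 + 0.04817i)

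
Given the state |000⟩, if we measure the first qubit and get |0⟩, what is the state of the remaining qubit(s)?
|00⟩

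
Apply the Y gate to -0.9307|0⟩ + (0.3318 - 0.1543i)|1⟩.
(-0.1543 - 0.3318i)|0⟩ - 0.9307i|1⟩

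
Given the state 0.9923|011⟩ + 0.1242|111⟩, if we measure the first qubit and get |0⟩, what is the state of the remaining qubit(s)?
|11⟩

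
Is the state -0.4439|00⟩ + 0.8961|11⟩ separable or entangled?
Entangled

Writing the state as a|00⟩ + b|01⟩ + c|10⟩ + d|11⟩, it is a product state iff ad − bc = 0.
Here (a, b, c, d) = (-0.4439, 0, 0, 0.8961): ad − bc = (-0.4439)(0.8961) − (0)(0) = -0.3978 ≠ 0, so the state is entangled.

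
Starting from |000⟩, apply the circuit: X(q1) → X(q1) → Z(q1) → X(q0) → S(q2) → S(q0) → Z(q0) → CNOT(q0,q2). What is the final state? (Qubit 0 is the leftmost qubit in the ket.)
-i|101⟩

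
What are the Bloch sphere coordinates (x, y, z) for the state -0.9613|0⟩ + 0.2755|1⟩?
(-0.5297, 0, 0.8482)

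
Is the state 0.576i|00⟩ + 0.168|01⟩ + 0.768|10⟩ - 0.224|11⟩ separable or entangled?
Entangled

Writing the state as a|00⟩ + b|01⟩ + c|10⟩ + d|11⟩, it is a product state iff ad − bc = 0.
Here (a, b, c, d) = (0.576i, 0.168, 0.768, -0.224): ad − bc = (0.576i)(-0.224) − (0.168)(0.768) = (-0.129 - 0.129i) ≠ 0, so the state is entangled.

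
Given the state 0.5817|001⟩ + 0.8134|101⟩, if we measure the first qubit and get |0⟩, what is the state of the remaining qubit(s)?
|01⟩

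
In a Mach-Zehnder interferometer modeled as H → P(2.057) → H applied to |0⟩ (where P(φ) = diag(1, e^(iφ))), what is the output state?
(0.2664 + 0.4421i)|0⟩ + (0.7336 - 0.4421i)|1⟩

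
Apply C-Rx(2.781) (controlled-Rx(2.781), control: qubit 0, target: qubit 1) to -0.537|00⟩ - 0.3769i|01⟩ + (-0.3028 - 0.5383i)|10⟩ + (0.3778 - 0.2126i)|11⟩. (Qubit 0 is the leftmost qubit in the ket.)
-0.537|00⟩ - 0.3769i|01⟩ + (-0.2635 - 0.4682i)|10⟩ + (-0.4618 + 0.2598i)|11⟩

C-Rx(2.781) leaves the control-|0⟩ kets |00⟩, |01⟩ unchanged and applies Rx(2.781) to qubit 1 on the control-|1⟩ pair (|10⟩, |11⟩).
Rx(2.781) = [[cos(θ/2), −i·sin(θ/2)], [−i·sin(θ/2), cos(θ/2)]]; θ = 2.781, cos(θ/2) ≈ 0.179321, sin(θ/2) ≈ 0.983791.
With a = amp(|10⟩) = (-0.3028 - 0.5383i) and b = amp(|11⟩) = (0.3778 - 0.2126i):
new amp(|10⟩) = (0.179321)·a + (-0.983791i)·b = (-0.2635 - 0.4682i)
new amp(|11⟩) = (-0.983791i)·a + (0.179321)·b = (-0.4618 + 0.2598i)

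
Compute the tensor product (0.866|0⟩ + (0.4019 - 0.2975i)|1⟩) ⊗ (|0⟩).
0.866|00⟩ + (0.4019 - 0.2975i)|10⟩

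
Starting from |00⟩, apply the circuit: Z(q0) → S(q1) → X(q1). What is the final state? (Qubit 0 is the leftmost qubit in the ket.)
|01⟩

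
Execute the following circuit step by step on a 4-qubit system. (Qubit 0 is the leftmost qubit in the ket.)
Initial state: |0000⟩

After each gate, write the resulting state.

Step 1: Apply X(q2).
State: |0010⟩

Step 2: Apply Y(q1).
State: i|0110⟩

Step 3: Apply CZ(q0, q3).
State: i|0110⟩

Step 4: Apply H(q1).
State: (1/√2)i|0010⟩ - (1/√2)i|0110⟩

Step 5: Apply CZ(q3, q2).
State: (1/√2)i|0010⟩ - (1/√2)i|0110⟩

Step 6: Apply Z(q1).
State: (1/√2)i|0010⟩ + (1/√2)i|0110⟩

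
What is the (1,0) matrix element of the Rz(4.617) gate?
0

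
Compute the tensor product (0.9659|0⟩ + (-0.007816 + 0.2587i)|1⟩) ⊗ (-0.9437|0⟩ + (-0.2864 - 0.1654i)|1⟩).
-0.9115|00⟩ + (-0.2766 - 0.1598i)|01⟩ + (0.007376 - 0.2441i)|10⟩ + (0.04503 - 0.0728i)|11⟩

amp(|b₁b₂…⟩) = product of the factor amplitudes for bits b₁, b₂, …; only kets whose every factor amplitude is nonzero survive.
|00⟩: (0.9659)(-0.9437) = -0.9115
|01⟩: (0.9659)(-0.2864 - 0.1654i) = (-0.2766 - 0.1598i)
|10⟩: (-0.007816 + 0.2587i)(-0.9437) = (0.007376 - 0.2441i)
|11⟩: (-0.007816 + 0.2587i)(-0.2864 - 0.1654i) = (0.04503 - 0.0728i)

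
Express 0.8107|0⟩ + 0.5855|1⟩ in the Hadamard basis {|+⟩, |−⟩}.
0.9873|+⟩ + 0.1592|−⟩

With |ψ⟩ = α|0⟩ + β|1⟩, the Hadamard-basis coefficients are ⟨+|ψ⟩ = (α + β)/√2 and ⟨−|ψ⟩ = (α − β)/√2.
Here α = 0.8107, β = 0.5855: (α + β)/√2 = 0.9873, (α − β)/√2 = 0.1592.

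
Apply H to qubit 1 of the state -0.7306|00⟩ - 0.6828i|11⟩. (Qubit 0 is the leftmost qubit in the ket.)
-0.5166|00⟩ - 0.5166|01⟩ - 0.4828i|10⟩ + 0.4828i|11⟩

H on qubit 1 mixes each pair of kets that differ only in qubit 1: amplitudes (a, b) of (|…0…⟩, |…1…⟩) become ((a + b)/√2, (a − b)/√2). Kets absent from the input have amplitude 0.
(|00⟩, |01⟩): (a, b) = (-0.7306, 0) → (-0.5166, -0.5166)
(|10⟩, |11⟩): (a, b) = (0, -0.6828i) → (-0.4828i, 0.4828i)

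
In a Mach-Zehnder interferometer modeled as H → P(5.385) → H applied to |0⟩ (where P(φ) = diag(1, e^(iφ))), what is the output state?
(0.8115 - 0.3911i)|0⟩ + (0.1885 + 0.3911i)|1⟩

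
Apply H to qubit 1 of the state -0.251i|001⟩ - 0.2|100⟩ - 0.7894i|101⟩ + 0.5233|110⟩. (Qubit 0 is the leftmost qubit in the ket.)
-0.1775i|001⟩ - 0.1775i|011⟩ + 0.2286|100⟩ - 0.5582i|101⟩ - 0.5115|110⟩ - 0.5582i|111⟩

H on qubit 1 mixes each pair of kets that differ only in qubit 1: amplitudes (a, b) of (|…0…⟩, |…1…⟩) become ((a + b)/√2, (a − b)/√2). Kets absent from the input have amplitude 0.
(|001⟩, |011⟩): (a, b) = (-0.251i, 0) → (-0.1775i, -0.1775i)
(|100⟩, |110⟩): (a, b) = (-0.2, 0.5233) → (0.2286, -0.5115)
(|101⟩, |111⟩): (a, b) = (-0.7894i, 0) → (-0.5582i, -0.5582i)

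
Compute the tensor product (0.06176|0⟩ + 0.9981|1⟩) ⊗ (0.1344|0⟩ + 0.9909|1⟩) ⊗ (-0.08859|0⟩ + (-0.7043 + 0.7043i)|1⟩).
-0.0007353|000⟩ + (-0.005846 + 0.005846i)|001⟩ - 0.005422|010⟩ + (-0.0431 + 0.0431i)|011⟩ - 0.01188|100⟩ + (-0.09448 + 0.09448i)|101⟩ - 0.08762|110⟩ + (-0.6966 + 0.6966i)|111⟩

amp(|b₁b₂…⟩) = product of the factor amplitudes for bits b₁, b₂, …; only kets whose every factor amplitude is nonzero survive.
|000⟩: (0.06176)(0.1344)(-0.08859) = -0.0007353
|001⟩: (0.06176)(0.1344)(-0.7043 + 0.7043i) = (-0.005846 + 0.005846i)
|010⟩: (0.06176)(0.9909)(-0.08859) = -0.005422
|011⟩: (0.06176)(0.9909)(-0.7043 + 0.7043i) = (-0.0431 + 0.0431i)
|100⟩: (0.9981)(0.1344)(-0.08859) = -0.01188
|101⟩: (0.9981)(0.1344)(-0.7043 + 0.7043i) = (-0.09448 + 0.09448i)
|110⟩: (0.9981)(0.9909)(-0.08859) = -0.08762
|111⟩: (0.9981)(0.9909)(-0.7043 + 0.7043i) = (-0.6966 + 0.6966i)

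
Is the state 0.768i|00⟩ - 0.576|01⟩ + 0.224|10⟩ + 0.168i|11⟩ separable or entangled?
Separable

Writing the state as a|00⟩ + b|01⟩ + c|10⟩ + d|11⟩, it is a product state iff ad − bc = 0.
Here (a, b, c, d) = (0.768i, -0.576, 0.224, 0.168i): ad − bc = (0.768i)(0.168i) − (-0.576)(0.224) = 0, so the state is separable.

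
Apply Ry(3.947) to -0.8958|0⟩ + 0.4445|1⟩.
-0.05787|0⟩ - 0.9983|1⟩

Ry(3.947) = [[cos(θ/2), −sin(θ/2)], [sin(θ/2), cos(θ/2)]]; θ = 3.947, cos(θ/2) ≈ -0.391907, sin(θ/2) ≈ 0.920005.
With a = amp(|0⟩) = -0.8958 and b = amp(|1⟩) = 0.4445:
new amp(|0⟩) = (-0.391907)·a + (-0.920005)·b = -0.05787
new amp(|1⟩) = (0.920005)·a + (-0.391907)·b = -0.9983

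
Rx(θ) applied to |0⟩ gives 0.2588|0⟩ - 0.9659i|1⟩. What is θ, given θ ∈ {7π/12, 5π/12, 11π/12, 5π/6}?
5π/6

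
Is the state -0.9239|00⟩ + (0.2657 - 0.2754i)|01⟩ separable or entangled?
Separable

Writing the state as a|00⟩ + b|01⟩ + c|10⟩ + d|11⟩, it is a product state iff ad − bc = 0.
Here (a, b, c, d) = (-0.9239, (0.2657 - 0.2754i), 0, 0): ad − bc = (-0.9239)(0) − (0.2657 - 0.2754i)(0) = 0, so the state is separable.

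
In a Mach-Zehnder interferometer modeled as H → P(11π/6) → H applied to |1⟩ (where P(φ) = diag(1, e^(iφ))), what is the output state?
(0.06699 + 0.25i)|0⟩ + (0.933 - 0.25i)|1⟩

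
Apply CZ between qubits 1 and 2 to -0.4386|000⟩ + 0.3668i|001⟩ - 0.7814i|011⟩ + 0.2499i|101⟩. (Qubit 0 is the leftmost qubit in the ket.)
-0.4386|000⟩ + 0.3668i|001⟩ + 0.7814i|011⟩ + 0.2499i|101⟩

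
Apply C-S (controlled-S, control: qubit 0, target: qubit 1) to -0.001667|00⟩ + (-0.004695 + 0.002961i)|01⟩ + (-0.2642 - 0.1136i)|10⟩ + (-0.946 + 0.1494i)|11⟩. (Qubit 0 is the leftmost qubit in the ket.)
-0.001667|00⟩ + (-0.004695 + 0.002961i)|01⟩ + (-0.2642 - 0.1136i)|10⟩ + (-0.1494 - 0.946i)|11⟩

C-S leaves the control-|0⟩ kets |00⟩, |01⟩ unchanged and applies S to qubit 1 on the control-|1⟩ pair (|10⟩, |11⟩).
S = [[1, 0], [0, i]].
With a = amp(|10⟩) = (-0.2642 - 0.1136i) and b = amp(|11⟩) = (-0.946 + 0.1494i):
new amp(|10⟩) = (1)·a = (-0.2642 - 0.1136i)
new amp(|11⟩) = (i)·b = (-0.1494 - 0.946i)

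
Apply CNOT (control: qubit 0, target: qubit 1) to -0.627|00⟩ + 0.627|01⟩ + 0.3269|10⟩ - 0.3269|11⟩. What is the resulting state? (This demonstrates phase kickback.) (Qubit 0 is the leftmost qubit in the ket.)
-0.627|00⟩ + 0.627|01⟩ - 0.3269|10⟩ + 0.3269|11⟩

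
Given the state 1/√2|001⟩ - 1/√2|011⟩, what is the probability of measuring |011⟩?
1/2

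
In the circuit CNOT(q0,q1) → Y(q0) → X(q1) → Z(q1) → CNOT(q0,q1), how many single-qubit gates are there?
3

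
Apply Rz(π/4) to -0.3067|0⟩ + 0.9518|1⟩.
(-0.2834 + 0.1174i)|0⟩ + (0.8793 + 0.3642i)|1⟩

Rz(π/4) = [[e^(−iθ/2), 0], [0, e^(iθ/2)]] with e^(±iθ/2) = cos(θ/2) ± i·sin(θ/2); θ = π/4, cos(θ/2) ≈ 0.92388, sin(θ/2) ≈ 0.382683.
With a = amp(|0⟩) = -0.3067 and b = amp(|1⟩) = 0.9518:
new amp(|0⟩) = (0.92388 - 0.382683i)·a = (-0.2834 + 0.1174i)
new amp(|1⟩) = (0.92388 + 0.382683i)·b = (0.8793 + 0.3642i)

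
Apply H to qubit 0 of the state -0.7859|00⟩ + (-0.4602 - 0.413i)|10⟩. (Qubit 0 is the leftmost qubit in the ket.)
(-0.8811 - 0.292i)|00⟩ + (-0.2303 + 0.292i)|10⟩

H on qubit 0 mixes each pair of kets that differ only in qubit 0: amplitudes (a, b) of (|…0…⟩, |…1…⟩) become ((a + b)/√2, (a − b)/√2). Kets absent from the input have amplitude 0.
(|00⟩, |10⟩): (a, b) = (-0.7859, (-0.4602 - 0.413i)) → ((-0.8811 - 0.292i), (-0.2303 + 0.292i))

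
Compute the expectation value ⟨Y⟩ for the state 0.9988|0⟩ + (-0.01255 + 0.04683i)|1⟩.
0.09355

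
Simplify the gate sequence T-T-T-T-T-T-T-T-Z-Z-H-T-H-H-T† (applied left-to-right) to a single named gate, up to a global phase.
H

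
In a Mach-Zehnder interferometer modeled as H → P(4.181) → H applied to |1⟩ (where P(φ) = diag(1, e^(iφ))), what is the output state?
(0.7534 + 0.4311i)|0⟩ + (0.2466 - 0.4311i)|1⟩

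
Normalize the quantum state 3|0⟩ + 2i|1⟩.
0.8321|0⟩ + 0.5547i|1⟩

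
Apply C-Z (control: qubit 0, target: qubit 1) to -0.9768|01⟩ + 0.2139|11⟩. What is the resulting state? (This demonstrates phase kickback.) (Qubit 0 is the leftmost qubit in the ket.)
-0.9768|01⟩ - 0.2139|11⟩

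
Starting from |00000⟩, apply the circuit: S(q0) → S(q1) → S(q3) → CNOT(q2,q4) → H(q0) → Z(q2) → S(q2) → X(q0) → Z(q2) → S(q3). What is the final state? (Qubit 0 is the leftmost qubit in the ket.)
1/√2|00000⟩ + 1/√2|10000⟩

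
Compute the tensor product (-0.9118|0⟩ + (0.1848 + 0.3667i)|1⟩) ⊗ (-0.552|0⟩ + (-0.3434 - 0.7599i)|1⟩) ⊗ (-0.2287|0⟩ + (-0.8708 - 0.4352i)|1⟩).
-0.1151|000⟩ + (-0.4383 - 0.219i)|001⟩ + (-0.07161 - 0.1585i)|010⟩ + (0.02888 - 0.7396i)|011⟩ + (0.02333 + 0.04629i)|100⟩ + (0.0007375 + 0.2207i)|101⟩ + (-0.04922 + 0.06092i)|110⟩ + (-0.3033 + 0.1383i)|111⟩

amp(|b₁b₂…⟩) = product of the factor amplitudes for bits b₁, b₂, …; only kets whose every factor amplitude is nonzero survive.
|000⟩: (-0.9118)(-0.552)(-0.2287) = -0.1151
|001⟩: (-0.9118)(-0.552)(-0.8708 - 0.4352i) = (-0.4383 - 0.219i)
|010⟩: (-0.9118)(-0.3434 - 0.7599i)(-0.2287) = (-0.07161 - 0.1585i)
|011⟩: (-0.9118)(-0.3434 - 0.7599i)(-0.8708 - 0.4352i) = (0.02888 - 0.7396i)
|100⟩: (0.1848 + 0.3667i)(-0.552)(-0.2287) = (0.02333 + 0.04629i)
|101⟩: (0.1848 + 0.3667i)(-0.552)(-0.8708 - 0.4352i) = (0.0007375 + 0.2207i)
|110⟩: (0.1848 + 0.3667i)(-0.3434 - 0.7599i)(-0.2287) = (-0.04922 + 0.06092i)
|111⟩: (0.1848 + 0.3667i)(-0.3434 - 0.7599i)(-0.8708 - 0.4352i) = (-0.3033 + 0.1383i)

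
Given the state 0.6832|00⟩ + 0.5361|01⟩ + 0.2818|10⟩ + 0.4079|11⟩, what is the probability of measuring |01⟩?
0.2874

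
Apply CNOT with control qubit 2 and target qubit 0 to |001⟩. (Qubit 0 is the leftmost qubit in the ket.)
|101⟩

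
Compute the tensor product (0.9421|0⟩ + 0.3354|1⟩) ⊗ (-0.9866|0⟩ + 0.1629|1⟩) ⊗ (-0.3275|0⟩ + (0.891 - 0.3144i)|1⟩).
0.3044|000⟩ + (-0.8282 + 0.2922i)|001⟩ - 0.05026|010⟩ + (0.1367 - 0.04825i)|011⟩ + 0.1084|100⟩ + (-0.2948 + 0.104i)|101⟩ - 0.01789|110⟩ + (0.04868 - 0.01718i)|111⟩

amp(|b₁b₂…⟩) = product of the factor amplitudes for bits b₁, b₂, …; only kets whose every factor amplitude is nonzero survive.
|000⟩: (0.9421)(-0.9866)(-0.3275) = 0.3044
|001⟩: (0.9421)(-0.9866)(0.891 - 0.3144i) = (-0.8282 + 0.2922i)
|010⟩: (0.9421)(0.1629)(-0.3275) = -0.05026
|011⟩: (0.9421)(0.1629)(0.891 - 0.3144i) = (0.1367 - 0.04825i)
|100⟩: (0.3354)(-0.9866)(-0.3275) = 0.1084
|101⟩: (0.3354)(-0.9866)(0.891 - 0.3144i) = (-0.2948 + 0.104i)
|110⟩: (0.3354)(0.1629)(-0.3275) = -0.01789
|111⟩: (0.3354)(0.1629)(0.891 - 0.3144i) = (0.04868 - 0.01718i)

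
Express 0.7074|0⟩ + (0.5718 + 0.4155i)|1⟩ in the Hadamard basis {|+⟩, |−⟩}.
(0.9045 + 0.2938i)|+⟩ + (0.09588 - 0.2938i)|−⟩

With |ψ⟩ = α|0⟩ + β|1⟩, the Hadamard-basis coefficients are ⟨+|ψ⟩ = (α + β)/√2 and ⟨−|ψ⟩ = (α − β)/√2.
Here α = 0.7074, β = (0.5718 + 0.4155i): (α + β)/√2 = (0.9045 + 0.2938i), (α − β)/√2 = (0.09588 - 0.2938i).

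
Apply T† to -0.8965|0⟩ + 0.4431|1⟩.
-0.8965|0⟩ + (0.3133 - 0.3133i)|1⟩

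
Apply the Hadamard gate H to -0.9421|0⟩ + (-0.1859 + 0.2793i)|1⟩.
(-0.7976 + 0.1975i)|0⟩ + (-0.5347 - 0.1975i)|1⟩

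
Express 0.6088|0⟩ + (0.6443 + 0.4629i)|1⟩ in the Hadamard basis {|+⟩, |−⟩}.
(0.8861 + 0.3273i)|+⟩ + (-0.0251 - 0.3273i)|−⟩

With |ψ⟩ = α|0⟩ + β|1⟩, the Hadamard-basis coefficients are ⟨+|ψ⟩ = (α + β)/√2 and ⟨−|ψ⟩ = (α − β)/√2.
Here α = 0.6088, β = (0.6443 + 0.4629i): (α + β)/√2 = (0.8861 + 0.3273i), (α − β)/√2 = (-0.0251 - 0.3273i).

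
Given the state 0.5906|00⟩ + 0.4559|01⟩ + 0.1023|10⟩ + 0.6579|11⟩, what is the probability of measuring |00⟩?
0.3488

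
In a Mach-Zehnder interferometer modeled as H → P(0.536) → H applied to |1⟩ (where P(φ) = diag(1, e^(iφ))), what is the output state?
(0.07012 - 0.2554i)|0⟩ + (0.9299 + 0.2554i)|1⟩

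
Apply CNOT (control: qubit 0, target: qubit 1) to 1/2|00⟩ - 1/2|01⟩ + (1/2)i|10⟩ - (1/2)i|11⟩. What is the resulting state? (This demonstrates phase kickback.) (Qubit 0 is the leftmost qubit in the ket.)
1/2|00⟩ - 1/2|01⟩ - (1/2)i|10⟩ + (1/2)i|11⟩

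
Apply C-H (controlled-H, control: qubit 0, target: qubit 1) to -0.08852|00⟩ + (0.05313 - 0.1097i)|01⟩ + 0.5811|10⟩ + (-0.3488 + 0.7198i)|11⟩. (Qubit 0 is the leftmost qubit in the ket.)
-0.08852|00⟩ + (0.05313 - 0.1097i)|01⟩ + (0.1643 + 0.509i)|10⟩ + (0.6575 - 0.509i)|11⟩

C-H leaves the control-|0⟩ kets |00⟩, |01⟩ unchanged and applies H to qubit 1 on the control-|1⟩ pair (|10⟩, |11⟩).
H = [[1/√2, 1/√2], [1/√2, -1/√2]].
With a = amp(|10⟩) = 0.5811 and b = amp(|11⟩) = (-0.3488 + 0.7198i):
new amp(|10⟩) = (1/√2)·a + (1/√2)·b = (0.1643 + 0.509i)
new amp(|11⟩) = (1/√2)·a + (-1/√2)·b = (0.6575 - 0.509i)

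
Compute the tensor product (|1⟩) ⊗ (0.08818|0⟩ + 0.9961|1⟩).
0.08818|10⟩ + 0.9961|11⟩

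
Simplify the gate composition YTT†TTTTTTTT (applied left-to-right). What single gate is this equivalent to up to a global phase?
Y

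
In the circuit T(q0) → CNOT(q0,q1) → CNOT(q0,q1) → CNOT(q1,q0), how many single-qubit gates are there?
1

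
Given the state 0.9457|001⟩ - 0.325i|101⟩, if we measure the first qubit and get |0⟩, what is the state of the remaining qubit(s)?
|01⟩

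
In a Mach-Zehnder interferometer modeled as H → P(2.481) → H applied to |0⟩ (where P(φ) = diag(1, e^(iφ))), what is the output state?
(0.1052 + 0.3068i)|0⟩ + (0.8948 - 0.3068i)|1⟩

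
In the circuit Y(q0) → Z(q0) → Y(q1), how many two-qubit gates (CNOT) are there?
0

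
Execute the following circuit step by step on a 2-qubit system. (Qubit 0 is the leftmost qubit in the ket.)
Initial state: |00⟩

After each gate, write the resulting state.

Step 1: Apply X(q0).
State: |10⟩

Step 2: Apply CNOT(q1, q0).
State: |10⟩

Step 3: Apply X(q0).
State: |00⟩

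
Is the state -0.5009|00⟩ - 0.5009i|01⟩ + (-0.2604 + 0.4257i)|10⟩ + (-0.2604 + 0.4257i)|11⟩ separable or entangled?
Entangled

Writing the state as a|00⟩ + b|01⟩ + c|10⟩ + d|11⟩, it is a product state iff ad − bc = 0.
Here (a, b, c, d) = (-0.5009, -0.5009i, (-0.2604 + 0.4257i), (-0.2604 + 0.4257i)): ad − bc = (-0.5009)(-0.2604 + 0.4257i) − (-0.5009i)(-0.2604 + 0.4257i) = (-0.0828 - 0.3437i) ≠ 0, so the state is entangled.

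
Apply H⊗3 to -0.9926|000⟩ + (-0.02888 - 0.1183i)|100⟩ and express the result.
(-0.3611 - 0.04183i)|000⟩ + (-0.3611 - 0.04183i)|001⟩ + (-0.3611 - 0.04183i)|010⟩ + (-0.3611 - 0.04183i)|011⟩ + (-0.3407 + 0.04183i)|100⟩ + (-0.3407 + 0.04183i)|101⟩ + (-0.3407 + 0.04183i)|110⟩ + (-0.3407 + 0.04183i)|111⟩

H⊗3 gives amp(|y⟩) = (1/2√2) Σ_x (−1)^(x·y) amp(|x⟩), where x·y is the number of positions in which both x and y have a 1.
|000⟩: (-0.9926 + (-0.02888 - 0.1183i))/(2√2) = (-0.3611 - 0.04183i)
|001⟩: (-0.9926 + (-0.02888 - 0.1183i))/(2√2) = (-0.3611 - 0.04183i)
|010⟩: (-0.9926 + (-0.02888 - 0.1183i))/(2√2) = (-0.3611 - 0.04183i)
|011⟩: (-0.9926 + (-0.02888 - 0.1183i))/(2√2) = (-0.3611 - 0.04183i)
|100⟩: (-0.9926 - (-0.02888 - 0.1183i))/(2√2) = (-0.3407 + 0.04183i)
|101⟩: (-0.9926 - (-0.02888 - 0.1183i))/(2√2) = (-0.3407 + 0.04183i)
|110⟩: (-0.9926 - (-0.02888 - 0.1183i))/(2√2) = (-0.3407 + 0.04183i)
|111⟩: (-0.9926 - (-0.02888 - 0.1183i))/(2√2) = (-0.3407 + 0.04183i)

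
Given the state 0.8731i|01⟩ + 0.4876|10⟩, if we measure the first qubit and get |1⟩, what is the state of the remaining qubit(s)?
|0⟩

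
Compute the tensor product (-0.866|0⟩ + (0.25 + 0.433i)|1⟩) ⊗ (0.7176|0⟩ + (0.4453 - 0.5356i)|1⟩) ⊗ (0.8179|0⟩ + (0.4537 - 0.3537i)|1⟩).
-0.5083|000⟩ + (-0.2819 + 0.2198i)|001⟩ + (-0.3154 + 0.3794i)|010⟩ + (-0.0109 + 0.3468i)|011⟩ + (0.1467 + 0.2541i)|100⟩ + (0.1913 + 0.07752i)|101⟩ + (0.2807 + 0.04819i)|110⟩ + (0.1766 - 0.09467i)|111⟩

amp(|b₁b₂…⟩) = product of the factor amplitudes for bits b₁, b₂, …; only kets whose every factor amplitude is nonzero survive.
|000⟩: (-0.866)(0.7176)(0.8179) = -0.5083
|001⟩: (-0.866)(0.7176)(0.4537 - 0.3537i) = (-0.2819 + 0.2198i)
|010⟩: (-0.866)(0.4453 - 0.5356i)(0.8179) = (-0.3154 + 0.3794i)
|011⟩: (-0.866)(0.4453 - 0.5356i)(0.4537 - 0.3537i) = (-0.0109 + 0.3468i)
|100⟩: (0.25 + 0.433i)(0.7176)(0.8179) = (0.1467 + 0.2541i)
|101⟩: (0.25 + 0.433i)(0.7176)(0.4537 - 0.3537i) = (0.1913 + 0.07752i)
|110⟩: (0.25 + 0.433i)(0.4453 - 0.5356i)(0.8179) = (0.2807 + 0.04819i)
|111⟩: (0.25 + 0.433i)(0.4453 - 0.5356i)(0.4537 - 0.3537i) = (0.1766 - 0.09467i)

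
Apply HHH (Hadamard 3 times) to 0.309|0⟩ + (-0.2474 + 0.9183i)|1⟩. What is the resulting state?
(0.04356 + 0.6493i)|0⟩ + (0.3934 - 0.6493i)|1⟩

H² = I, so H^3 = H: a single Hadamard. With (a, b) = (0.309, (-0.2474 + 0.9183i)), H gives ((a + b)/√2, (a − b)/√2) = ((0.04356 + 0.6493i), (0.3934 - 0.6493i)).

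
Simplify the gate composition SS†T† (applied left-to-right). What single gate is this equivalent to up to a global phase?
T†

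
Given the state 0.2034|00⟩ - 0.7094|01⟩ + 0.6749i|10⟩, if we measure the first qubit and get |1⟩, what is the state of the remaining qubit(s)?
i|0⟩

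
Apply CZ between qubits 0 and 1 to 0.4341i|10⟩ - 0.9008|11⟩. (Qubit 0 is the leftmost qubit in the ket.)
0.4341i|10⟩ + 0.9008|11⟩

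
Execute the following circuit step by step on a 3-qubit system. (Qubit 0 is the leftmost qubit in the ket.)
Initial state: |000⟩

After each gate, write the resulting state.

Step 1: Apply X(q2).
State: |001⟩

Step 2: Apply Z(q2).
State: -|001⟩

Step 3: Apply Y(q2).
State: i|000⟩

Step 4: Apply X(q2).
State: i|001⟩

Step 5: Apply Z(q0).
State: i|001⟩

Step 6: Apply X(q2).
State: i|000⟩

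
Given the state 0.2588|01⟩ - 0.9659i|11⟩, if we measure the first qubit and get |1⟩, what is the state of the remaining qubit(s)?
-i|1⟩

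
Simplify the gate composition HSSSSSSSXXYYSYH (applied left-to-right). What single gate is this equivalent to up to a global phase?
Y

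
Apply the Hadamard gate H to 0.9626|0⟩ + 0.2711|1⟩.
0.8724|0⟩ + 0.489|1⟩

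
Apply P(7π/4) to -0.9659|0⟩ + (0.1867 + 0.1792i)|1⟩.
-0.9659|0⟩ + (0.2587 - 0.005303i)|1⟩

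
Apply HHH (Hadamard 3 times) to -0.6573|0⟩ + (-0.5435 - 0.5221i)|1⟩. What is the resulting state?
(-0.8491 - 0.3692i)|0⟩ + (-0.08047 + 0.3692i)|1⟩

H² = I, so H^3 = H: a single Hadamard. With (a, b) = (-0.6573, (-0.5435 - 0.5221i)), H gives ((a + b)/√2, (a − b)/√2) = ((-0.8491 - 0.3692i), (-0.08047 + 0.3692i)).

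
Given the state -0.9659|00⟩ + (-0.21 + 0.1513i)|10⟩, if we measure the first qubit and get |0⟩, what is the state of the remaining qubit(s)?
-|0⟩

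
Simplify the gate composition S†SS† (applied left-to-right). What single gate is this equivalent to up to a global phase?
S†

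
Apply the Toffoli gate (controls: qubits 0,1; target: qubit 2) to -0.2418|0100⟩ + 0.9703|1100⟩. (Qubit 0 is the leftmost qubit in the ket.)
-0.2418|0100⟩ + 0.9703|1110⟩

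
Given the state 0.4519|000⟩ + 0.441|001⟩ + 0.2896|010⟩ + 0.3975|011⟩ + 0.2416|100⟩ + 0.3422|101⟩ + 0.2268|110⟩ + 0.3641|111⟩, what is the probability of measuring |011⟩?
0.158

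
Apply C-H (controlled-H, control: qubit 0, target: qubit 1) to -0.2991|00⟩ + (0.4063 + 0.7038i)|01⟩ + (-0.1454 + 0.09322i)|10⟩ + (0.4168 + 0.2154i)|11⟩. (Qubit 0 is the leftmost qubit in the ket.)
-0.2991|00⟩ + (0.4063 + 0.7038i)|01⟩ + (0.1919 + 0.2182i)|10⟩ + (-0.3975 - 0.08639i)|11⟩

C-H leaves the control-|0⟩ kets |00⟩, |01⟩ unchanged and applies H to qubit 1 on the control-|1⟩ pair (|10⟩, |11⟩).
H = [[1/√2, 1/√2], [1/√2, -1/√2]].
With a = amp(|10⟩) = (-0.1454 + 0.09322i) and b = amp(|11⟩) = (0.4168 + 0.2154i):
new amp(|10⟩) = (1/√2)·a + (1/√2)·b = (0.1919 + 0.2182i)
new amp(|11⟩) = (1/√2)·a + (-1/√2)·b = (-0.3975 - 0.08639i)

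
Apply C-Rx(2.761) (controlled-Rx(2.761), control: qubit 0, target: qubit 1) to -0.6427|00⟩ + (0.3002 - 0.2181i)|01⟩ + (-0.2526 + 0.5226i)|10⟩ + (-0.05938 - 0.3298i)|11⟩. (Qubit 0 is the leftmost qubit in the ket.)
-0.6427|00⟩ + (0.3002 - 0.2181i)|01⟩ + (-0.3716 + 0.1572i)|10⟩ + (0.5019 + 0.1857i)|11⟩

C-Rx(2.761) leaves the control-|0⟩ kets |00⟩, |01⟩ unchanged and applies Rx(2.761) to qubit 1 on the control-|1⟩ pair (|10⟩, |11⟩).
Rx(2.761) = [[cos(θ/2), −i·sin(θ/2)], [−i·sin(θ/2), cos(θ/2)]]; θ = 2.761, cos(θ/2) ≈ 0.18915, sin(θ/2) ≈ 0.981948.
With a = amp(|10⟩) = (-0.2526 + 0.5226i) and b = amp(|11⟩) = (-0.05938 - 0.3298i):
new amp(|10⟩) = (0.18915)·a + (-0.981948i)·b = (-0.3716 + 0.1572i)
new amp(|11⟩) = (-0.981948i)·a + (0.18915)·b = (0.5019 + 0.1857i)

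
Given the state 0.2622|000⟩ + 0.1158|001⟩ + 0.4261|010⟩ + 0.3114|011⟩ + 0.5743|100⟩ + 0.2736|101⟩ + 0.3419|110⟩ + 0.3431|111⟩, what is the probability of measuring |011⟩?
0.09697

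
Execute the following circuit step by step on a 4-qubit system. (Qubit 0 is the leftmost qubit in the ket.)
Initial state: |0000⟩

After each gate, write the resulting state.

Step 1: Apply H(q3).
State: 1/√2|0000⟩ + 1/√2|0001⟩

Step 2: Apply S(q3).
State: 1/√2|0000⟩ + (1/√2)i|0001⟩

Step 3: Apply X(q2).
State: 1/√2|0010⟩ + (1/√2)i|0011⟩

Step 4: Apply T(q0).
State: 1/√2|0010⟩ + (1/√2)i|0011⟩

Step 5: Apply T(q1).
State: 1/√2|0010⟩ + (1/√2)i|0011⟩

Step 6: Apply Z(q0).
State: 1/√2|0010⟩ + (1/√2)i|0011⟩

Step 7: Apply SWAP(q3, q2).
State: 1/√2|0001⟩ + (1/√2)i|0011⟩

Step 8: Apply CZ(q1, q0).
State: 1/√2|0001⟩ + (1/√2)i|0011⟩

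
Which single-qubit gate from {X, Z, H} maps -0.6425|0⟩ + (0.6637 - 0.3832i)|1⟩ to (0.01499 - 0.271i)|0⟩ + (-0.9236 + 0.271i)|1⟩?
H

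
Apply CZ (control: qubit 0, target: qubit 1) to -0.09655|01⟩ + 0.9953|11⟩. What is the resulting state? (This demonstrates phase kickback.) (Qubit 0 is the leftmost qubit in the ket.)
-0.09655|01⟩ - 0.9953|11⟩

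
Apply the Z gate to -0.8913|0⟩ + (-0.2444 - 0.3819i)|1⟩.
-0.8913|0⟩ + (0.2444 + 0.3819i)|1⟩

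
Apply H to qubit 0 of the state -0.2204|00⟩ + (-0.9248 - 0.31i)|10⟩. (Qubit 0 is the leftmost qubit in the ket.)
(-0.8098 - 0.2192i)|00⟩ + (0.4981 + 0.2192i)|10⟩

H on qubit 0 mixes each pair of kets that differ only in qubit 0: amplitudes (a, b) of (|…0…⟩, |…1…⟩) become ((a + b)/√2, (a − b)/√2). Kets absent from the input have amplitude 0.
(|00⟩, |10⟩): (a, b) = (-0.2204, (-0.9248 - 0.31i)) → ((-0.8098 - 0.2192i), (0.4981 + 0.2192i))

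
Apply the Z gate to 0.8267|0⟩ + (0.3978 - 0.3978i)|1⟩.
0.8267|0⟩ + (-0.3978 + 0.3978i)|1⟩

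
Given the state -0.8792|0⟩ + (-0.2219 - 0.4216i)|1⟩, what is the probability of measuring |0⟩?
0.773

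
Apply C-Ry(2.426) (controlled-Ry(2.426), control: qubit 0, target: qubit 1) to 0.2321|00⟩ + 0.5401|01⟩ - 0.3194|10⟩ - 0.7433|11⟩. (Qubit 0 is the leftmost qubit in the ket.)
0.2321|00⟩ + 0.5401|01⟩ + 0.5844|10⟩ - 0.5595|11⟩

C-Ry(2.426) leaves the control-|0⟩ kets |00⟩, |01⟩ unchanged and applies Ry(2.426) to qubit 1 on the control-|1⟩ pair (|10⟩, |11⟩).
Ry(2.426) = [[cos(θ/2), −sin(θ/2)], [sin(θ/2), cos(θ/2)]]; θ = 2.426, cos(θ/2) ≈ 0.350211, sin(θ/2) ≈ 0.936671.
With a = amp(|10⟩) = -0.3194 and b = amp(|11⟩) = -0.7433:
new amp(|10⟩) = (0.350211)·a + (-0.936671)·b = 0.5844
new amp(|11⟩) = (0.936671)·a + (0.350211)·b = -0.5595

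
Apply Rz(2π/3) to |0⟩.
(1/2 - 0.866i)|0⟩

Rz(2π/3) = [[e^(−iθ/2), 0], [0, e^(iθ/2)]] with e^(±iθ/2) = cos(θ/2) ± i·sin(θ/2); θ = 2π/3, cos(θ/2) ≈ 0.5, sin(θ/2) ≈ 0.866025.
With a = amp(|0⟩) = 1 and b = amp(|1⟩) = 0:
new amp(|0⟩) = (0.5 - 0.866025i)·a = (1/2 - 0.866i)
new amp(|1⟩) = (0.5 + 0.866025i)·b = 0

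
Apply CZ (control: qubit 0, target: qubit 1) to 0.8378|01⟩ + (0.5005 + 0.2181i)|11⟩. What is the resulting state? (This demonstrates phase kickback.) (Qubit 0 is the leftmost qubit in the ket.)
0.8378|01⟩ + (-0.5005 - 0.2181i)|11⟩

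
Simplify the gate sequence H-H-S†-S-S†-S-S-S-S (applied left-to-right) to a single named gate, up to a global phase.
S†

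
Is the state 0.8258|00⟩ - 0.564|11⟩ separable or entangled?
Entangled

Writing the state as a|00⟩ + b|01⟩ + c|10⟩ + d|11⟩, it is a product state iff ad − bc = 0.
Here (a, b, c, d) = (0.8258, 0, 0, -0.564): ad − bc = (0.8258)(-0.564) − (0)(0) = -0.4658 ≠ 0, so the state is entangled.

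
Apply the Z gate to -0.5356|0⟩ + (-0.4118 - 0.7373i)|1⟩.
-0.5356|0⟩ + (0.4118 + 0.7373i)|1⟩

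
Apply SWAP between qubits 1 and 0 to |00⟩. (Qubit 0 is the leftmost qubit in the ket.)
|00⟩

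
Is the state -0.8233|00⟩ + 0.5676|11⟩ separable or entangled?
Entangled

Writing the state as a|00⟩ + b|01⟩ + c|10⟩ + d|11⟩, it is a product state iff ad − bc = 0.
Here (a, b, c, d) = (-0.8233, 0, 0, 0.5676): ad − bc = (-0.8233)(0.5676) − (0)(0) = -0.4673 ≠ 0, so the state is entangled.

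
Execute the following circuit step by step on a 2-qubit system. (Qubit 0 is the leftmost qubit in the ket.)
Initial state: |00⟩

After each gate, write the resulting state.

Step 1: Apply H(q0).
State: 1/√2|00⟩ + 1/√2|10⟩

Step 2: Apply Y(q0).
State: -(1/√2)i|00⟩ + (1/√2)i|10⟩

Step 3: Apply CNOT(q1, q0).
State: -(1/√2)i|00⟩ + (1/√2)i|10⟩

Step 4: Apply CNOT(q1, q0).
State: -(1/√2)i|00⟩ + (1/√2)i|10⟩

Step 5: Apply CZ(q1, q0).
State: -(1/√2)i|00⟩ + (1/√2)i|10⟩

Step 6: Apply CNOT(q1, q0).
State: -(1/√2)i|00⟩ + (1/√2)i|10⟩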